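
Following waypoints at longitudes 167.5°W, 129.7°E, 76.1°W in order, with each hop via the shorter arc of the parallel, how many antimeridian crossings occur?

2

Leg 1: -167.5° → +129.7°, shortest Δλ = -62.8° (west) — crosses 180°.
Leg 2: +129.7° → -76.1°, shortest Δλ = 154.2° (east) — crosses 180°.
Total crossings: 2.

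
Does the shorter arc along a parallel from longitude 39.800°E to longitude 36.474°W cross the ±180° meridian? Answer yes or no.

Signed shortest Δλ = ((-36.474 − 39.800 + 180) mod 360) − 180 = -76.274°.
Going west by 76.274° from +39.800° reaches -36.474° without touching 180°.

No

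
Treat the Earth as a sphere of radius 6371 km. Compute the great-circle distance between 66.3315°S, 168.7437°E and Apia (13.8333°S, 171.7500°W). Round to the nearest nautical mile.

Δλ = -171.7500 − 168.7437 = -340.4937°; wrapped into (−180°, 180°]: 19.5063°.
Δφ = -13.8333 − -66.3315 = 52.4982°.
a = sin²(Δφ/2) + cos φ₁ · cos φ₂ · sin²(Δλ/2) = 0.206793.
c = 2·atan2(√a, √(1−a)) = 0.94417 rad → d = 6371·c ≈ 6015.32 km ≈ 3248.01 nmi.

3248 nmi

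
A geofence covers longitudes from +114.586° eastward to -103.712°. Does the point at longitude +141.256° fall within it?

Band width going east from +114.586° to -103.712°: ((-103.712 − 114.586) mod 360) = 141.702°.
Offset of +141.256° east of the west edge: ((141.256 − 114.586) mod 360) = 26.670°.
26.670° ≤ 141.702° ⇒ inside.

Yes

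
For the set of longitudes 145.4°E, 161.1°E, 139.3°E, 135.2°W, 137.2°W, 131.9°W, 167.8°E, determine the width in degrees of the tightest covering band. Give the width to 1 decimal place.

88.8°

Sort the longitudes: -137.2°, -135.2°, -131.9°, +139.3°, +145.4°, +161.1°, +167.8°.
Eastward gaps between consecutive values (wrapping around): 2.0°, 3.3°, 271.2°, 6.1°, 15.7°, 6.7°, 55.0°.
Largest gap = 271.2° ⇒ minimal covering band is its complement: 360° − 271.2° = 88.8°.
Band runs from +139.3° eastward to -131.9°, crossing the antimeridian.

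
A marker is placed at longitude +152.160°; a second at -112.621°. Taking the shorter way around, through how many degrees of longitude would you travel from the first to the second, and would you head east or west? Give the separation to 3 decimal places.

95.219° east

Raw difference: -112.621 − 152.160 = -264.781°.
Normalise into (−180°, 180°]: -264.781° + 360° = 95.219°.
Positive ⇒ the second point lies to the east; separation 95.219°.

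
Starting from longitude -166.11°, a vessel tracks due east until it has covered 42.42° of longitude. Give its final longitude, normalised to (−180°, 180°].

-123.69°

Start at -166.11°; shift +42.42° → -123.69°.
-123.69° already lies in (−180°, 180°].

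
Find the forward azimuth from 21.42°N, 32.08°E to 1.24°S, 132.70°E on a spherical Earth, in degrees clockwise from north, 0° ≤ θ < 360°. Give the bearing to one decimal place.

Δλ = 132.70 − 32.08 = 100.62°.
θ = atan2( sin Δλ · cos φ₂ , cos φ₁ · sin φ₂ − sin φ₁ · cos φ₂ · cos Δλ )
  = atan2(0.98264, 0.04714) = 87.253° → normalised to [0°, 360°): 87.253°.

87.3°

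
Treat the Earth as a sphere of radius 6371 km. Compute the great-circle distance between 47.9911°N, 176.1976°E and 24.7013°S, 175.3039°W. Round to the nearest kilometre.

8128 km

Δλ = -175.3039 − 176.1976 = -351.5015°; wrapped into (−180°, 180°]: 8.4985°.
Δφ = -24.7013 − 47.9911 = -72.6924°.
a = sin²(Δφ/2) + cos φ₁ · cos φ₂ · sin²(Δλ/2) = 0.354587.
c = 2·atan2(√a, √(1−a)) = 1.27571 rad → d = 6371·c ≈ 8127.53 km.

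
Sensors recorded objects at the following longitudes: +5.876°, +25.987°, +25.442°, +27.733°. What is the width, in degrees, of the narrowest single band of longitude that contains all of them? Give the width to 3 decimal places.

Sort the longitudes: +5.876°, +25.442°, +25.987°, +27.733°.
Eastward gaps between consecutive values (wrapping around): 19.566°, 0.545°, 1.746°, 338.143°.
Largest gap = 338.143° ⇒ minimal covering band is its complement: 360° − 338.143° = 21.857°.
Band runs from +5.876° eastward to +27.733°.

21.857°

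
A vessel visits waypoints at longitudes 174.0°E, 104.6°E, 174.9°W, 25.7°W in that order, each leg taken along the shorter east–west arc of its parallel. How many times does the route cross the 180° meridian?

Leg 1: +174.0° → +104.6°, shortest Δλ = -69.4° (west) — does not cross 180°.
Leg 2: +104.6° → -174.9°, shortest Δλ = 80.5° (east) — crosses 180°.
Leg 3: -174.9° → -25.7°, shortest Δλ = 149.2° (east) — does not cross 180°.
Total crossings: 1.

1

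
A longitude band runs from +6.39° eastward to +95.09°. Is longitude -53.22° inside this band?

Band width going east from +6.39° to +95.09°: ((95.09 − 6.39) mod 360) = 88.70°.
Offset of -53.22° east of the west edge: ((-53.22 − 6.39) mod 360) = 300.39°.
300.39° > 88.70° ⇒ outside.

No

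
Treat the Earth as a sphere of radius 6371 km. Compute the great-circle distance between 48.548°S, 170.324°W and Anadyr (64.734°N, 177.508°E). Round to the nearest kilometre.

12640 km

Δλ = 177.508 − -170.324 = 347.832°; wrapped into (−180°, 180°]: -12.168°.
Δφ = 64.734 − -48.548 = 113.282°.
a = sin²(Δφ/2) + cos φ₁ · cos φ₂ · sin²(Δλ/2) = 0.700802.
c = 2·atan2(√a, √(1−a)) = 1.98406 rad → d = 6371·c ≈ 12640.48 km.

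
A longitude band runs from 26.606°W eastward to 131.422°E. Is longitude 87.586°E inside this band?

Yes

Band width going east from -26.606° to +131.422°: ((131.422 − -26.606) mod 360) = 158.028°.
Offset of +87.586° east of the west edge: ((87.586 − -26.606) mod 360) = 114.192°.
114.192° ≤ 158.028° ⇒ inside.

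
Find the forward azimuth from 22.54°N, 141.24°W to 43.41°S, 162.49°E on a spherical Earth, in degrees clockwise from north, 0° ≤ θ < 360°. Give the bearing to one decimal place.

217.4°

Δλ = 162.49 − -141.24 = 303.73°; wrapped into (−180°, 180°]: -56.27°.
θ = atan2( sin Δλ · cos φ₂ , cos φ₁ · sin φ₂ − sin φ₁ · cos φ₂ · cos Δλ )
  = atan2(-0.60417, -0.78935) = -142.570° → normalised to [0°, 360°): 217.430°.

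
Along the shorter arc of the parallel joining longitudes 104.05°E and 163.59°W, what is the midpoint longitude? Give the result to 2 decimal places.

150.23°E

Signed shortest Δλ from +104.05° to -163.59° is +92.36°.
Midpoint longitude = +104.05° + (+92.36°)/2 = +104.05° + 46.18° = +150.23°.
(The naïve average (+104.05 + -163.59)/2 = -29.77° is on the wrong side of the globe.)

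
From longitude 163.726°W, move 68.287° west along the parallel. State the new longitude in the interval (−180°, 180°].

Start at -163.726°; shift −68.287° → -232.013°.
-232.013° lies outside (−180°, 180°]; add 360° → +127.987°.

127.987°E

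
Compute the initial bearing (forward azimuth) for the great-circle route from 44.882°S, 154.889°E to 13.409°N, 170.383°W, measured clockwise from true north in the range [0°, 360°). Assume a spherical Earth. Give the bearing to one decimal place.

37.3°

Δλ = -170.383 − 154.889 = -325.272°; wrapped into (−180°, 180°]: 34.728°.
θ = atan2( sin Δλ · cos φ₂ , cos φ₁ · sin φ₂ − sin φ₁ · cos φ₂ · cos Δλ )
  = atan2(0.55415, 0.72845) = 37.261° → normalised to [0°, 360°): 37.261°.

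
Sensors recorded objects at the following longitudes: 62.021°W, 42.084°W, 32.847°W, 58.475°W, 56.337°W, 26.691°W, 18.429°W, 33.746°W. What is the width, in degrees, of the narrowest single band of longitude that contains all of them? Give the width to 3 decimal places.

Sort the longitudes: -62.021°, -58.475°, -56.337°, -42.084°, -33.746°, -32.847°, -26.691°, -18.429°.
Eastward gaps between consecutive values (wrapping around): 3.546°, 2.138°, 14.253°, 8.338°, 0.899°, 6.156°, 8.262°, 316.408°.
Largest gap = 316.408° ⇒ minimal covering band is its complement: 360° − 316.408° = 43.592°.
Band runs from -62.021° eastward to -18.429°.

43.592°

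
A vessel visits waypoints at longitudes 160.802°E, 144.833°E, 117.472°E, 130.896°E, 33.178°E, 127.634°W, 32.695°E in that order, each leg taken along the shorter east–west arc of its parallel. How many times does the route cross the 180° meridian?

Leg 1: +160.802° → +144.833°, shortest Δλ = -15.969° (west) — does not cross 180°.
Leg 2: +144.833° → +117.472°, shortest Δλ = -27.361° (west) — does not cross 180°.
Leg 3: +117.472° → +130.896°, shortest Δλ = 13.424° (east) — does not cross 180°.
Leg 4: +130.896° → +33.178°, shortest Δλ = -97.718° (west) — does not cross 180°.
Leg 5: +33.178° → -127.634°, shortest Δλ = -160.812° (west) — does not cross 180°.
Leg 6: -127.634° → +32.695°, shortest Δλ = 160.329° (east) — does not cross 180°.
Total crossings: 0.

0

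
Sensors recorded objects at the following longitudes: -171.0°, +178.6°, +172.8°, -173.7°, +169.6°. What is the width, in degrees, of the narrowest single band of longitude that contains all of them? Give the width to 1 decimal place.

Sort the longitudes: -173.7°, -171.0°, +169.6°, +172.8°, +178.6°.
Eastward gaps between consecutive values (wrapping around): 2.7°, 340.6°, 3.2°, 5.8°, 7.7°.
Largest gap = 340.6° ⇒ minimal covering band is its complement: 360° − 340.6° = 19.4°.
Band runs from +169.6° eastward to -171.0°, crossing the antimeridian.

19.4°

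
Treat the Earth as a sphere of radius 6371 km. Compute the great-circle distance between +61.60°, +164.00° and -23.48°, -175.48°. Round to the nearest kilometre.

9637 km

Δλ = -175.48 − 164.00 = -339.48°; wrapped into (−180°, 180°]: 20.52°.
Δφ = -23.48 − 61.60 = -85.08°.
a = sin²(Δφ/2) + cos φ₁ · cos φ₂ · sin²(Δλ/2) = 0.470957.
c = 2·atan2(√a, √(1−a)) = 1.51268 rad → d = 6371·c ≈ 9637.27 km.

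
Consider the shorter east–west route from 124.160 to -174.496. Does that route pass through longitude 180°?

Yes

Naïve |-174.496 − 124.160| = 298.656° > 180°, so the shorter arc goes the other way round — across 180°.
Signed shortest Δλ = ((-174.496 − 124.160 + 180) mod 360) − 180 = 61.344°.
Going east by 61.344° from +124.160° passes through 180° before reaching -174.496°.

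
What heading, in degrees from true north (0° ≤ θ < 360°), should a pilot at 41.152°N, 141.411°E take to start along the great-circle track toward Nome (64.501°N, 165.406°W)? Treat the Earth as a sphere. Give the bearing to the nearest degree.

Δλ = -165.406 − 141.411 = -306.817°; wrapped into (−180°, 180°]: 53.183°.
θ = atan2( sin Δλ · cos φ₂ , cos φ₁ · sin φ₂ − sin φ₁ · cos φ₂ · cos Δλ )
  = atan2(0.34463, 0.50986) = 34.056° → normalised to [0°, 360°): 34.056°.

34°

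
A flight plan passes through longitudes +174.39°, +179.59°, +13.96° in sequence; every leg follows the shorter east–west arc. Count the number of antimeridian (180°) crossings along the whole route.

0

Leg 1: +174.39° → +179.59°, shortest Δλ = 5.2° (east) — does not cross 180°.
Leg 2: +179.59° → +13.96°, shortest Δλ = -165.63° (west) — does not cross 180°.
Total crossings: 0.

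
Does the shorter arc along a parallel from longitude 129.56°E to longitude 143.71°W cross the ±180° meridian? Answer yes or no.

Yes

Naïve |-143.71 − 129.56| = 273.27° > 180°, so the shorter arc goes the other way round — across 180°.
Signed shortest Δλ = ((-143.71 − 129.56 + 180) mod 360) − 180 = 86.73°.
Going east by 86.73° from +129.56° passes through 180° before reaching -143.71°.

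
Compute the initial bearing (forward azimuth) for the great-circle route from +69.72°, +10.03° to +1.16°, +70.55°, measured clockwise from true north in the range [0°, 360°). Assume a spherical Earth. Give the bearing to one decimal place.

Δλ = 70.55 − 10.03 = 60.52°.
θ = atan2( sin Δλ · cos φ₂ , cos φ₁ · sin φ₂ − sin φ₁ · cos φ₂ · cos Δλ )
  = atan2(0.87035, -0.45450) = 117.574° → normalised to [0°, 360°): 117.574°.

117.6°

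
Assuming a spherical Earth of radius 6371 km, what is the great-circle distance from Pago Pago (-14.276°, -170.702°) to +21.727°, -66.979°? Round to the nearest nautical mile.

6469 nmi

Δλ = -66.979 − -170.702 = 103.723°.
Δφ = 21.727 − -14.276 = 36.003°.
a = sin²(Δφ/2) + cos φ₁ · cos φ₂ · sin²(Δλ/2) = 0.652427.
c = 2·atan2(√a, √(1−a)) = 1.88058 rad → d = 6371·c ≈ 11981.19 km ≈ 6469.32 nmi.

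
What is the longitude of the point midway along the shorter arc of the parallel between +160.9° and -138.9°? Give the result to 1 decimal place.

Signed shortest Δλ from +160.9° to -138.9° is +60.2°.
Midpoint longitude = +160.9° + (+60.2°)/2 = +160.9° + 30.1° = +191.0°.
Normalise into (−180°, 180°]: -169.0°.
(The naïve average (+160.9 + -138.9)/2 = 11.0° is on the wrong side of the globe.)

-169.0°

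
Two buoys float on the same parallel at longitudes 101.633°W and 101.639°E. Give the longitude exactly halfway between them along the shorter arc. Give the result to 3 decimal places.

Signed shortest Δλ from -101.633° to +101.639° is -156.728°.
Midpoint longitude = -101.633° + (-156.728°)/2 = -101.633° − 78.364° = -179.997°.
(The naïve average (-101.633 + +101.639)/2 = 0.003° is on the wrong side of the globe.)

179.997°W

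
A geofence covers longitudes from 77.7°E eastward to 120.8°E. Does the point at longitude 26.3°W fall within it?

No

Band width going east from +77.7° to +120.8°: ((120.8 − 77.7) mod 360) = 43.1°.
Offset of -26.3° east of the west edge: ((-26.3 − 77.7) mod 360) = 256.0°.
256.0° > 43.1° ⇒ outside.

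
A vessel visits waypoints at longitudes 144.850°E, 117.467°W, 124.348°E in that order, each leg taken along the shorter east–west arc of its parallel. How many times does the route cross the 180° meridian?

Leg 1: +144.850° → -117.467°, shortest Δλ = 97.683° (east) — crosses 180°.
Leg 2: -117.467° → +124.348°, shortest Δλ = -118.185° (west) — crosses 180°.
Total crossings: 2.

2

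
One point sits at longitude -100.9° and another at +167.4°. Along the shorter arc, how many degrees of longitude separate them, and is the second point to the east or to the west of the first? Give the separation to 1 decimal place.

91.7° west

Raw difference: 167.4 − -100.9 = 268.3°.
Normalise into (−180°, 180°]: 268.3° − 360° = -91.7°.
Negative ⇒ the second point lies to the west; separation 91.7°.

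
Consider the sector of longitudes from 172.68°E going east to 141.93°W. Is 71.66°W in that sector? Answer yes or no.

No

Band width going east from +172.68° to -141.93°: ((-141.93 − 172.68) mod 360) = 45.39°.
Offset of -71.66° east of the west edge: ((-71.66 − 172.68) mod 360) = 115.66°.
115.66° > 45.39° ⇒ outside.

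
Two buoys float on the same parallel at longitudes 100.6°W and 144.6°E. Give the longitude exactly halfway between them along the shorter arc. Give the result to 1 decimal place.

Signed shortest Δλ from -100.6° to +144.6° is -114.8°.
Midpoint longitude = -100.6° + (-114.8°)/2 = -100.6° − 57.4° = -158.0°.
(The naïve average (-100.6 + +144.6)/2 = 22.0° is on the wrong side of the globe.)

158.0°W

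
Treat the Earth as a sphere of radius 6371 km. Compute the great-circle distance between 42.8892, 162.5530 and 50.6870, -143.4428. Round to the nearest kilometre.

Δλ = -143.4428 − 162.5530 = -305.9958°; wrapped into (−180°, 180°]: 54.0042°.
Δφ = 50.6870 − 42.8892 = 7.7978°.
a = sin²(Δφ/2) + cos φ₁ · cos φ₂ · sin²(Δλ/2) = 0.100310.
c = 2·atan2(√a, √(1−a)) = 0.64453 rad → d = 6371·c ≈ 4106.32 km.

4106 km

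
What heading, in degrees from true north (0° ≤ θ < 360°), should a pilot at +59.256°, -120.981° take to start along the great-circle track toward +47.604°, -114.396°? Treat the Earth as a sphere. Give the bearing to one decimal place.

Δλ = -114.396 − -120.981 = 6.585°.
θ = atan2( sin Δλ · cos φ₂ , cos φ₁ · sin φ₂ − sin φ₁ · cos φ₂ · cos Δλ )
  = atan2(0.07732, -0.19814) = 158.683° → normalised to [0°, 360°): 158.683°.

158.7°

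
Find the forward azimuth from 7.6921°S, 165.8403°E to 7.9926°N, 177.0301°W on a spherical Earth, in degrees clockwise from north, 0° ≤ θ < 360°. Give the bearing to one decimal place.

47.8°

Δλ = -177.0301 − 165.8403 = -342.8704°; wrapped into (−180°, 180°]: 17.1296°.
θ = atan2( sin Δλ · cos φ₂ , cos φ₁ · sin φ₂ − sin φ₁ · cos φ₂ · cos Δλ )
  = atan2(0.29167, 0.26446) = 47.801° → normalised to [0°, 360°): 47.801°.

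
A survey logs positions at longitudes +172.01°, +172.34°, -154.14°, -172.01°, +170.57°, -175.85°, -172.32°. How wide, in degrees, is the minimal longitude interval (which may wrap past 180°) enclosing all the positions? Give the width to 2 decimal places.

35.29°

Sort the longitudes: -175.85°, -172.32°, -172.01°, -154.14°, +170.57°, +172.01°, +172.34°.
Eastward gaps between consecutive values (wrapping around): 3.53°, 0.31°, 17.87°, 324.71°, 1.44°, 0.33°, 11.81°.
Largest gap = 324.71° ⇒ minimal covering band is its complement: 360° − 324.71° = 35.29°.
Band runs from +170.57° eastward to -154.14°, crossing the antimeridian.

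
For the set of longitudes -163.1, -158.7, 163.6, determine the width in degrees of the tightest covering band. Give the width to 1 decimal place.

37.7°

Sort the longitudes: -163.1°, -158.7°, +163.6°.
Eastward gaps between consecutive values (wrapping around): 4.4°, 322.3°, 33.3°.
Largest gap = 322.3° ⇒ minimal covering band is its complement: 360° − 322.3° = 37.7°.
Band runs from +163.6° eastward to -158.7°, crossing the antimeridian.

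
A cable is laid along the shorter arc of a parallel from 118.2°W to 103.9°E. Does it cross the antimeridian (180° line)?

Naïve |103.9 − -118.2| = 222.1° > 180°, so the shorter arc goes the other way round — across 180°.
Signed shortest Δλ = ((103.9 − -118.2 + 180) mod 360) − 180 = -137.9°.
Going west by 137.9° from -118.2° passes through 180° before reaching +103.9°.

Yes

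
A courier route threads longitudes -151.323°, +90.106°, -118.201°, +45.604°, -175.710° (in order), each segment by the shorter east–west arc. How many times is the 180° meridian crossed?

Leg 1: -151.323° → +90.106°, shortest Δλ = -118.571° (west) — crosses 180°.
Leg 2: +90.106° → -118.201°, shortest Δλ = 151.693° (east) — crosses 180°.
Leg 3: -118.201° → +45.604°, shortest Δλ = 163.805° (east) — does not cross 180°.
Leg 4: +45.604° → -175.710°, shortest Δλ = 138.686° (east) — crosses 180°.
Total crossings: 3.

3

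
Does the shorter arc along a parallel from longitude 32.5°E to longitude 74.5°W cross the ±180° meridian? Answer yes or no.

Signed shortest Δλ = ((-74.5 − 32.5 + 180) mod 360) − 180 = -107.0°.
Going west by 107.0° from +32.5° reaches -74.5° without touching 180°.

No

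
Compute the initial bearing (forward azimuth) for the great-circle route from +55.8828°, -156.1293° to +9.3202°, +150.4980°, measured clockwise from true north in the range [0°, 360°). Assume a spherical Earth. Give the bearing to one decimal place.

243.4°

Δλ = 150.4980 − -156.1293 = 306.6273°; wrapped into (−180°, 180°]: -53.3727°.
θ = atan2( sin Δλ · cos φ₂ , cos φ₁ · sin φ₂ − sin φ₁ · cos φ₂ · cos Δλ )
  = atan2(-0.79194, -0.39657) = -116.600° → normalised to [0°, 360°): 243.400°.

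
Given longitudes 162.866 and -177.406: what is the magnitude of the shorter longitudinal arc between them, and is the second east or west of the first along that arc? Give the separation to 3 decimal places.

Raw difference: -177.406 − 162.866 = -340.272°.
Normalise into (−180°, 180°]: -340.272° + 360° = 19.728°.
Positive ⇒ the second point lies to the east; separation 19.728°.

19.728° east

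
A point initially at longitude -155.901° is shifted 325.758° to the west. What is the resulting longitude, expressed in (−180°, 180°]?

Start at -155.901°; shift −325.758° → -481.659°.
-481.659° lies outside (−180°, 180°]; add 360° → -121.659°.

-121.659°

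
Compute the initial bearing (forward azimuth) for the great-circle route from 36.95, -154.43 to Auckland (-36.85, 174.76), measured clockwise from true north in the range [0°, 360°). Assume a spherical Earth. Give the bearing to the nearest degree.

Δλ = 174.76 − -154.43 = 329.19°; wrapped into (−180°, 180°]: -30.81°.
θ = atan2( sin Δλ · cos φ₂ , cos φ₁ · sin φ₂ − sin φ₁ · cos φ₂ · cos Δλ )
  = atan2(-0.40986, -0.89241) = -155.332° → normalised to [0°, 360°): 204.668°.

205°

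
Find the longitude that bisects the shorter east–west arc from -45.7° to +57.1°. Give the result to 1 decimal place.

+5.7°

Signed shortest Δλ from -45.7° to +57.1° is +102.8°.
Midpoint longitude = -45.7° + (+102.8°)/2 = -45.7° + 51.4° = +5.7°.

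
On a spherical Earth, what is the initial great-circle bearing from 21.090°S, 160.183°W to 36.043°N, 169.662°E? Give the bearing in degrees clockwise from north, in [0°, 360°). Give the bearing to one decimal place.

333.1°

Δλ = 169.662 − -160.183 = 329.845°; wrapped into (−180°, 180°]: -30.155°.
θ = atan2( sin Δλ · cos φ₂ , cos φ₁ · sin φ₂ − sin φ₁ · cos φ₂ · cos Δλ )
  = atan2(-0.40618, 0.80056) = -26.902° → normalised to [0°, 360°): 333.098°.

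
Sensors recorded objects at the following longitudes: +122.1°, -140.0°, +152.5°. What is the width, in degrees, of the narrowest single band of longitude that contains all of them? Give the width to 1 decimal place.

97.9°

Sort the longitudes: -140.0°, +122.1°, +152.5°.
Eastward gaps between consecutive values (wrapping around): 262.1°, 30.4°, 67.5°.
Largest gap = 262.1° ⇒ minimal covering band is its complement: 360° − 262.1° = 97.9°.
Band runs from +122.1° eastward to -140.0°, crossing the antimeridian.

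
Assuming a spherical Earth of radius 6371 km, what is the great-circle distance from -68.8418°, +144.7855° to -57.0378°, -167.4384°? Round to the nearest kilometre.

2655 km

Δλ = -167.4384 − 144.7855 = -312.2239°; wrapped into (−180°, 180°]: 47.7761°.
Δφ = -57.0378 − -68.8418 = 11.8040°.
a = sin²(Δφ/2) + cos φ₁ · cos φ₂ · sin²(Δλ/2) = 0.042778.
c = 2·atan2(√a, √(1−a)) = 0.41666 rad → d = 6371·c ≈ 2654.56 km.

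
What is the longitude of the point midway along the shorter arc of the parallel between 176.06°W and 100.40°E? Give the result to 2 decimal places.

Signed shortest Δλ from -176.06° to +100.40° is -83.54°.
Midpoint longitude = -176.06° + (-83.54°)/2 = -176.06° − 41.77° = -217.83°.
Normalise into (−180°, 180°]: +142.17°.
(The naïve average (-176.06 + +100.40)/2 = -37.83° is on the wrong side of the globe.)

142.17°E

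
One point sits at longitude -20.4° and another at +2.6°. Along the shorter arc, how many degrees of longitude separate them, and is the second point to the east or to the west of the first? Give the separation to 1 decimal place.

Raw difference: 2.6 − -20.4 = 23.0°.
Normalise into (−180°, 180°]: 23.0° stays 23.0°.
Positive ⇒ the second point lies to the east; separation 23.0°.

23.0° east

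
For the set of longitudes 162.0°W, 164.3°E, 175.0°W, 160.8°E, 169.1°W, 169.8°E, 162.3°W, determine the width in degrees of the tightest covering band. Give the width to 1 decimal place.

Sort the longitudes: -175.0°, -169.1°, -162.3°, -162.0°, +160.8°, +164.3°, +169.8°.
Eastward gaps between consecutive values (wrapping around): 5.9°, 6.8°, 0.3°, 322.8°, 3.5°, 5.5°, 15.2°.
Largest gap = 322.8° ⇒ minimal covering band is its complement: 360° − 322.8° = 37.2°.
Band runs from +160.8° eastward to -162.0°, crossing the antimeridian.

37.2°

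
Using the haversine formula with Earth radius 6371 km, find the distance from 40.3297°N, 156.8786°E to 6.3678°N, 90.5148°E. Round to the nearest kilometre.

Δλ = 90.5148 − 156.8786 = -66.3638°.
Δφ = 6.3678 − 40.3297 = -33.9619°.
a = sin²(Δφ/2) + cos φ₁ · cos φ₂ · sin²(Δλ/2) = 0.312233.
c = 2·atan2(√a, √(1−a)) = 1.18582 rad → d = 6371·c ≈ 7554.88 km.

7555 km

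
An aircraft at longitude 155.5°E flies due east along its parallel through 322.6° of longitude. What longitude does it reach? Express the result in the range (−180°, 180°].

118.1°E

Start at +155.5°; shift +322.6° → +478.1°.
+478.1° lies outside (−180°, 180°]; subtract 360° → +118.1°.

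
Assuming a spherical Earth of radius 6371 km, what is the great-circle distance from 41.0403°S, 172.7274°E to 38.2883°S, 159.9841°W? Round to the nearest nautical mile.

Δλ = -159.9841 − 172.7274 = -332.7115°; wrapped into (−180°, 180°]: 27.2885°.
Δφ = -38.2883 − -41.0403 = 2.7520°.
a = sin²(Δφ/2) + cos φ₁ · cos φ₂ · sin²(Δλ/2) = 0.033519.
c = 2·atan2(√a, √(1−a)) = 0.36824 rad → d = 6371·c ≈ 2346.07 km ≈ 1266.78 nmi.

1267 nmi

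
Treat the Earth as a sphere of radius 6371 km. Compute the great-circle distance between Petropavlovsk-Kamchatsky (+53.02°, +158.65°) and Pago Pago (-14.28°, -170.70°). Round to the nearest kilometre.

Δλ = -170.70 − 158.65 = -329.35°; wrapped into (−180°, 180°]: 30.65°.
Δφ = -14.28 − 53.02 = -67.30°.
a = sin²(Δφ/2) + cos φ₁ · cos φ₂ · sin²(Δλ/2) = 0.347767.
c = 2·atan2(√a, √(1−a)) = 1.26142 rad → d = 6371·c ≈ 8036.49 km.

8036 km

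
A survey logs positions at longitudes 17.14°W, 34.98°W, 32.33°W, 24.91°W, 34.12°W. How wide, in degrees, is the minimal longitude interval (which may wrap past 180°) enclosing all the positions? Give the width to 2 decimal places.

17.84°

Sort the longitudes: -34.98°, -34.12°, -32.33°, -24.91°, -17.14°.
Eastward gaps between consecutive values (wrapping around): 0.86°, 1.79°, 7.42°, 7.77°, 342.16°.
Largest gap = 342.16° ⇒ minimal covering band is its complement: 360° − 342.16° = 17.84°.
Band runs from -34.98° eastward to -17.14°.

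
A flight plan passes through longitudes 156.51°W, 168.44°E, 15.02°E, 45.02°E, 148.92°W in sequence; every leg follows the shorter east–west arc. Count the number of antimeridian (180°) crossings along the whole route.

2

Leg 1: -156.51° → +168.44°, shortest Δλ = -35.05° (west) — crosses 180°.
Leg 2: +168.44° → +15.02°, shortest Δλ = -153.42° (west) — does not cross 180°.
Leg 3: +15.02° → +45.02°, shortest Δλ = 30.0° (east) — does not cross 180°.
Leg 4: +45.02° → -148.92°, shortest Δλ = 166.06° (east) — crosses 180°.
Total crossings: 2.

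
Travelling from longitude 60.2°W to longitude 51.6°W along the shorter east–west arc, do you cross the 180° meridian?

Signed shortest Δλ = ((-51.6 − -60.2 + 180) mod 360) − 180 = 8.6°.
Going east by 8.6° from -60.2° reaches -51.6° without touching 180°.

No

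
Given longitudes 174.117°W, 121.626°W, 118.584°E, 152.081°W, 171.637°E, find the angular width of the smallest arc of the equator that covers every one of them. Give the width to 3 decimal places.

119.790°

Sort the longitudes: -174.117°, -152.081°, -121.626°, +118.584°, +171.637°.
Eastward gaps between consecutive values (wrapping around): 22.036°, 30.455°, 240.210°, 53.053°, 14.246°.
Largest gap = 240.210° ⇒ minimal covering band is its complement: 360° − 240.210° = 119.790°.
Band runs from +118.584° eastward to -121.626°, crossing the antimeridian.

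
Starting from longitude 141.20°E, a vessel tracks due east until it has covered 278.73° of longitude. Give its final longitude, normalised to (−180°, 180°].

Start at +141.20°; shift +278.73° → +419.93°.
+419.93° lies outside (−180°, 180°]; subtract 360° → +59.93°.

59.93°E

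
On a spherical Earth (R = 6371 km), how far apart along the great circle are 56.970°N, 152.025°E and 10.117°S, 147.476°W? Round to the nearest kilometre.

Δλ = -147.476 − 152.025 = -299.501°; wrapped into (−180°, 180°]: 60.499°.
Δφ = -10.117 − 56.970 = -67.087°.
a = sin²(Δφ/2) + cos φ₁ · cos φ₂ · sin²(Δλ/2) = 0.441513.
c = 2·atan2(√a, √(1−a)) = 1.45355 rad → d = 6371·c ≈ 9260.59 km.

9261 km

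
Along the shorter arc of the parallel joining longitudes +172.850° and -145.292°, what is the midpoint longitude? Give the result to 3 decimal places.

-166.221°

Signed shortest Δλ from +172.850° to -145.292° is +41.858°.
Midpoint longitude = +172.850° + (+41.858°)/2 = +172.850° + 20.929° = +193.779°.
Normalise into (−180°, 180°]: -166.221°.
(The naïve average (+172.850 + -145.292)/2 = 13.779° is on the wrong side of the globe.)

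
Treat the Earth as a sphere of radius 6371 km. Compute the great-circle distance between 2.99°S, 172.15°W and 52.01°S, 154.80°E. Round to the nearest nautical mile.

Δλ = 154.80 − -172.15 = 326.95°; wrapped into (−180°, 180°]: -33.05°.
Δφ = -52.01 − -2.99 = -49.02°.
a = sin²(Δφ/2) + cos φ₁ · cos φ₂ · sin²(Δλ/2) = 0.221832.
c = 2·atan2(√a, √(1−a)) = 0.98083 rad → d = 6371·c ≈ 6248.84 km ≈ 3374.11 nmi.

3374 nmi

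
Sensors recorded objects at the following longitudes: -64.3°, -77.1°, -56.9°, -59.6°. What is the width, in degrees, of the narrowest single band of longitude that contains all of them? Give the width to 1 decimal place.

20.2°

Sort the longitudes: -77.1°, -64.3°, -59.6°, -56.9°.
Eastward gaps between consecutive values (wrapping around): 12.8°, 4.7°, 2.7°, 339.8°.
Largest gap = 339.8° ⇒ minimal covering band is its complement: 360° − 339.8° = 20.2°.
Band runs from -77.1° eastward to -56.9°.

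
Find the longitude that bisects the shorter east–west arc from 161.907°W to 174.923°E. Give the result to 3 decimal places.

173.492°W

Signed shortest Δλ from -161.907° to +174.923° is -23.170°.
Midpoint longitude = -161.907° + (-23.170°)/2 = -161.907° − 11.585° = -173.492°.
(The naïve average (-161.907 + +174.923)/2 = 6.508° is on the wrong side of the globe.)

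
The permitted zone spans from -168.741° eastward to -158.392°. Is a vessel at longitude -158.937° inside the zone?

Band width going east from -168.741° to -158.392°: ((-158.392 − -168.741) mod 360) = 10.349°.
Offset of -158.937° east of the west edge: ((-158.937 − -168.741) mod 360) = 9.804°.
9.804° ≤ 10.349° ⇒ inside.

Yes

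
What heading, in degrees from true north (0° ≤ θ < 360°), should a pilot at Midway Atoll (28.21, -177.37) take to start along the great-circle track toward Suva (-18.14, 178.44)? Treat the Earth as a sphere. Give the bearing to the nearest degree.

Δλ = 178.44 − -177.37 = 355.81°; wrapped into (−180°, 180°]: -4.19°.
θ = atan2( sin Δλ · cos φ₂ , cos φ₁ · sin φ₂ − sin φ₁ · cos φ₂ · cos Δλ )
  = atan2(-0.06943, -0.72237) = -174.510° → normalised to [0°, 360°): 185.490°.

185°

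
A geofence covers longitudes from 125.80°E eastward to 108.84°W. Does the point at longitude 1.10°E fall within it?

Band width going east from +125.80° to -108.84°: ((-108.84 − 125.80) mod 360) = 125.36°.
Offset of +1.10° east of the west edge: ((1.10 − 125.80) mod 360) = 235.30°.
235.30° > 125.36° ⇒ outside.

No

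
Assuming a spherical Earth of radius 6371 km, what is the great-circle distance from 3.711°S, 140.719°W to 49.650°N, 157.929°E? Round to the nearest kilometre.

Δλ = 157.929 − -140.719 = 298.648°; wrapped into (−180°, 180°]: -61.352°.
Δφ = 49.650 − -3.711 = 53.361°.
a = sin²(Δφ/2) + cos φ₁ · cos φ₂ · sin²(Δλ/2) = 0.369785.
c = 2·atan2(√a, √(1−a)) = 1.30733 rad → d = 6371·c ≈ 8328.99 km.

8329 km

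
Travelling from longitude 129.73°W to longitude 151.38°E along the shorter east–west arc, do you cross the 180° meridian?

Naïve |151.38 − -129.73| = 281.11° > 180°, so the shorter arc goes the other way round — across 180°.
Signed shortest Δλ = ((151.38 − -129.73 + 180) mod 360) − 180 = -78.89°.
Going west by 78.89° from -129.73° passes through 180° before reaching +151.38°.

Yes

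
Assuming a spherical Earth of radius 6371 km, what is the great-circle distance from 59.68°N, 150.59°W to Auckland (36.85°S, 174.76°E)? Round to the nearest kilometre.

11195 km

Δλ = 174.76 − -150.59 = 325.35°; wrapped into (−180°, 180°]: -34.65°.
Δφ = -36.85 − 59.68 = -96.53°.
a = sin²(Δφ/2) + cos φ₁ · cos φ₂ · sin²(Δλ/2) = 0.592686.
c = 2·atan2(√a, √(1−a)) = 1.75725 rad → d = 6371·c ≈ 11195.41 km.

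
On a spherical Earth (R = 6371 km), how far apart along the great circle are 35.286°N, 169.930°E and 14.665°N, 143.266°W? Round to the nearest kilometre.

5184 km

Δλ = -143.266 − 169.930 = -313.196°; wrapped into (−180°, 180°]: 46.804°.
Δφ = 14.665 − 35.286 = -20.621°.
a = sin²(Δφ/2) + cos φ₁ · cos φ₂ · sin²(Δλ/2) = 0.156609.
c = 2·atan2(√a, √(1−a)) = 0.81374 rad → d = 6371·c ≈ 5184.37 km.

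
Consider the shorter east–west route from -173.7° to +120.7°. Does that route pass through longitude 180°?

Naïve |120.7 − -173.7| = 294.4° > 180°, so the shorter arc goes the other way round — across 180°.
Signed shortest Δλ = ((120.7 − -173.7 + 180) mod 360) − 180 = -65.6°.
Going west by 65.6° from -173.7° passes through 180° before reaching +120.7°.

Yes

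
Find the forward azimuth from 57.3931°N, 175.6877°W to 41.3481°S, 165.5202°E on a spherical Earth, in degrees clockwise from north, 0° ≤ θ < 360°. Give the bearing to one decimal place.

Δλ = 165.5202 − -175.6877 = 341.2079°; wrapped into (−180°, 180°]: -18.7921°.
θ = atan2( sin Δλ · cos φ₂ , cos φ₁ · sin φ₂ − sin φ₁ · cos φ₂ · cos Δλ )
  = atan2(-0.24183, -0.95467) = -165.785° → normalised to [0°, 360°): 194.215°.

194.2°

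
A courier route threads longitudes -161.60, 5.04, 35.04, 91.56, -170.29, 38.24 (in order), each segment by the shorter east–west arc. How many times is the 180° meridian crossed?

Leg 1: -161.60° → +5.04°, shortest Δλ = 166.64° (east) — does not cross 180°.
Leg 2: +5.04° → +35.04°, shortest Δλ = 30.0° (east) — does not cross 180°.
Leg 3: +35.04° → +91.56°, shortest Δλ = 56.52° (east) — does not cross 180°.
Leg 4: +91.56° → -170.29°, shortest Δλ = 98.15° (east) — crosses 180°.
Leg 5: -170.29° → +38.24°, shortest Δλ = -151.47° (west) — crosses 180°.
Total crossings: 2.

2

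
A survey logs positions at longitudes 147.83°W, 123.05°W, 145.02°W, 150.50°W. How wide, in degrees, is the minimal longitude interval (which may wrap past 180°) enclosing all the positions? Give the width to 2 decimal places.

27.45°

Sort the longitudes: -150.50°, -147.83°, -145.02°, -123.05°.
Eastward gaps between consecutive values (wrapping around): 2.67°, 2.81°, 21.97°, 332.55°.
Largest gap = 332.55° ⇒ minimal covering band is its complement: 360° − 332.55° = 27.45°.
Band runs from -150.50° eastward to -123.05°.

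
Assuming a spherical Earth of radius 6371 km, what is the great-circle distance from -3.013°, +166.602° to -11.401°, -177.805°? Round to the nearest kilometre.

Δλ = -177.805 − 166.602 = -344.407°; wrapped into (−180°, 180°]: 15.593°.
Δφ = -11.401 − -3.013 = -8.388°.
a = sin²(Δφ/2) + cos φ₁ · cos φ₂ · sin²(Δλ/2) = 0.023363.
c = 2·atan2(√a, √(1−a)) = 0.30690 rad → d = 6371·c ≈ 1955.26 km.

1955 km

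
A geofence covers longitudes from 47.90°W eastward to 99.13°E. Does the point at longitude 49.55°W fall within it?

No

Band width going east from -47.90° to +99.13°: ((99.13 − -47.90) mod 360) = 147.03°.
Offset of -49.55° east of the west edge: ((-49.55 − -47.90) mod 360) = 358.35°.
358.35° > 147.03° ⇒ outside.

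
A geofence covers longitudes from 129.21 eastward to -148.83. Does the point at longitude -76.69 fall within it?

Band width going east from +129.21° to -148.83°: ((-148.83 − 129.21) mod 360) = 81.96°.
Offset of -76.69° east of the west edge: ((-76.69 − 129.21) mod 360) = 154.10°.
154.10° > 81.96° ⇒ outside.

No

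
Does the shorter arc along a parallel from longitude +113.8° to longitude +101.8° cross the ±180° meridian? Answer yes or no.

Signed shortest Δλ = ((101.8 − 113.8 + 180) mod 360) − 180 = -12.0°.
Going west by 12.0° from +113.8° reaches +101.8° without touching 180°.

No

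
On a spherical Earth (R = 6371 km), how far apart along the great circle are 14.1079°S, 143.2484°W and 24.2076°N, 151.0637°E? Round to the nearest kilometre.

8304 km

Δλ = 151.0637 − -143.2484 = 294.3121°; wrapped into (−180°, 180°]: -65.6879°.
Δφ = 24.2076 − -14.1079 = 38.3155°.
a = sin²(Δφ/2) + cos φ₁ · cos φ₂ · sin²(Δλ/2) = 0.367885.
c = 2·atan2(√a, √(1−a)) = 1.30339 rad → d = 6371·c ≈ 8303.90 km.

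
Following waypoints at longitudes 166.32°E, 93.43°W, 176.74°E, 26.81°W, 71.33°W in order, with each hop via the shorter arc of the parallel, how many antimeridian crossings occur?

3

Leg 1: +166.32° → -93.43°, shortest Δλ = 100.25° (east) — crosses 180°.
Leg 2: -93.43° → +176.74°, shortest Δλ = -89.83° (west) — crosses 180°.
Leg 3: +176.74° → -26.81°, shortest Δλ = 156.45° (east) — crosses 180°.
Leg 4: -26.81° → -71.33°, shortest Δλ = -44.52° (west) — does not cross 180°.
Total crossings: 3.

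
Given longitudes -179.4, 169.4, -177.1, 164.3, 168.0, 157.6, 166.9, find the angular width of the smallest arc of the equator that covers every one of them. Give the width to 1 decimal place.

Sort the longitudes: -179.4°, -177.1°, +157.6°, +164.3°, +166.9°, +168.0°, +169.4°.
Eastward gaps between consecutive values (wrapping around): 2.3°, 334.7°, 6.7°, 2.6°, 1.1°, 1.4°, 11.2°.
Largest gap = 334.7° ⇒ minimal covering band is its complement: 360° − 334.7° = 25.3°.
Band runs from +157.6° eastward to -177.1°, crossing the antimeridian.

25.3°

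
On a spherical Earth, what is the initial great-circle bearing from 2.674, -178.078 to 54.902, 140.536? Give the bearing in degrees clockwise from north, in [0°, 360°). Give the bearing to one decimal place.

Δλ = 140.536 − -178.078 = 318.614°; wrapped into (−180°, 180°]: -41.386°.
θ = atan2( sin Δλ · cos φ₂ , cos φ₁ · sin φ₂ − sin φ₁ · cos φ₂ · cos Δλ )
  = atan2(-0.38013, 0.79715) = -25.495° → normalised to [0°, 360°): 334.505°.

334.5°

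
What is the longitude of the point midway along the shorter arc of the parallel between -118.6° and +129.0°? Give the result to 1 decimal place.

-174.8°

Signed shortest Δλ from -118.6° to +129.0° is -112.4°.
Midpoint longitude = -118.6° + (-112.4°)/2 = -118.6° − 56.2° = -174.8°.
(The naïve average (-118.6 + +129.0)/2 = 5.2° is on the wrong side of the globe.)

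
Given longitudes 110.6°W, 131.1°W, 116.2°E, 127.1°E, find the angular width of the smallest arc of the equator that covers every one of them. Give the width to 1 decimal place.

Sort the longitudes: -131.1°, -110.6°, +116.2°, +127.1°.
Eastward gaps between consecutive values (wrapping around): 20.5°, 226.8°, 10.9°, 101.8°.
Largest gap = 226.8° ⇒ minimal covering band is its complement: 360° − 226.8° = 133.2°.
Band runs from +116.2° eastward to -110.6°, crossing the antimeridian.

133.2°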